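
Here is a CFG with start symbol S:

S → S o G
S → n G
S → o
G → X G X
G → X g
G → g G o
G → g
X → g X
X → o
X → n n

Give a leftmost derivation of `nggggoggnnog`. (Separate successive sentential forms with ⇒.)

S ⇒ SoG   [S → S o G]
SoG ⇒ nGoG   [S → n G]
nGoG ⇒ nXGXoG   [G → X G X]
nXGXoG ⇒ ngXGXoG   [X → g X]
ngXGXoG ⇒ nggXGXoG   [X → g X]
nggXGXoG ⇒ ngggXGXoG   [X → g X]
ngggXGXoG ⇒ nggggXGXoG   [X → g X]
nggggXGXoG ⇒ nggggoGXoG   [X → o]
nggggoGXoG ⇒ nggggogXoG   [G → g]
nggggogXoG ⇒ nggggoggXoG   [X → g X]
nggggoggXoG ⇒ nggggoggnnoG   [X → n n]
nggggoggnnoG ⇒ nggggoggnnog   [G → g]

S ⇒ SoG ⇒ nGoG ⇒ nXGXoG ⇒ ngXGXoG ⇒ nggXGXoG ⇒ ngggXGXoG ⇒ nggggXGXoG ⇒ nggggoGXoG ⇒ nggggogXoG ⇒ nggggoggXoG ⇒ nggggoggnnoG ⇒ nggggoggnnog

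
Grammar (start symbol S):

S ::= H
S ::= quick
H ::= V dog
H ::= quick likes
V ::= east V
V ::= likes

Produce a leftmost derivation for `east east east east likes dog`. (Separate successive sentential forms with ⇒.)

S ⇒ H ⇒ V dog ⇒ east V dog ⇒ east east V dog ⇒ east east east V dog ⇒ east east east east V dog ⇒ east east east east likes dog

S ⇒ H   [S ::= H]
H ⇒ V dog   [H ::= V dog]
V dog ⇒ east V dog   [V ::= east V]
east V dog ⇒ east east V dog   [V ::= east V]
east east V dog ⇒ east east east V dog   [V ::= east V]
east east east V dog ⇒ east east east east V dog   [V ::= east V]
east east east east V dog ⇒ east east east east likes dog   [V ::= likes]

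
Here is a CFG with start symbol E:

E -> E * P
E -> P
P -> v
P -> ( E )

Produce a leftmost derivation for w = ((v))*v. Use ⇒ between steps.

E ⇒ E*P   [E -> E * P]
E*P ⇒ P*P   [E -> P]
P*P ⇒ (E)*P   [P -> ( E )]
(E)*P ⇒ (P)*P   [E -> P]
(P)*P ⇒ ((E))*P   [P -> ( E )]
((E))*P ⇒ ((P))*P   [E -> P]
((P))*P ⇒ ((v))*P   [P -> v]
((v))*P ⇒ ((v))*v   [P -> v]

E ⇒ E*P ⇒ P*P ⇒ (E)*P ⇒ (P)*P ⇒ ((E))*P ⇒ ((P))*P ⇒ ((v))*P ⇒ ((v))*v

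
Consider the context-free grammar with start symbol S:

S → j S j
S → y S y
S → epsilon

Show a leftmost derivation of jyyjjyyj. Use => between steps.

S => jSj   [S → j S j]
jSj => jySyj   [S → y S y]
jySyj => jyySyyj   [S → y S y]
jyySyyj => jyyjSjyyj   [S → j S j]
jyyjSjyyj => jyyjjyyj   [S → epsilon]

S => jSj => jySyj => jyySyyj => jyyjSjyyj => jyyjjyyj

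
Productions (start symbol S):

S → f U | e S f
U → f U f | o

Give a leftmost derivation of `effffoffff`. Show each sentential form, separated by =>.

S => eSf => efUf => effUff => efffUfff => effffUffff => effffoffff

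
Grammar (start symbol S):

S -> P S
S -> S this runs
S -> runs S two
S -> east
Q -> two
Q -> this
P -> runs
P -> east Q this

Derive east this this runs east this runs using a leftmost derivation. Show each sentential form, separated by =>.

S => P S => east Q this S => east this this S => east this this P S => east this this runs S => east this this runs S this runs => east this this runs east this runs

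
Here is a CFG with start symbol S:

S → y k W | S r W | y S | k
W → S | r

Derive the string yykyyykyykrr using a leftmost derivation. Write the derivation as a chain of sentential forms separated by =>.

S => yS => yykW => yykS => yykyS => yykyyS => yykyyykW => yykyyykS => yykyyykyS => yykyyykySrW => yykyyykyySrW => yykyyykyykrW => yykyyykyykrr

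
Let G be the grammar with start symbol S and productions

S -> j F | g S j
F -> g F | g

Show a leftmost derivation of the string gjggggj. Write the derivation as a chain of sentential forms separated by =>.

S => gSj => gjFj => gjgFj => gjggFj => gjgggFj => gjggggj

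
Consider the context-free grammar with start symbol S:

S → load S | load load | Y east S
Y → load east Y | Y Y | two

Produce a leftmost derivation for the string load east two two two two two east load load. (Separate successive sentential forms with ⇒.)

S ⇒ Y east S   [S → Y east S]
Y east S ⇒ Y Y east S   [Y → Y Y]
Y Y east S ⇒ load east Y Y east S   [Y → load east Y]
load east Y Y east S ⇒ load east Y Y Y east S   [Y → Y Y]
load east Y Y Y east S ⇒ load east Y Y Y Y east S   [Y → Y Y]
load east Y Y Y Y east S ⇒ load east Y Y Y Y Y east S   [Y → Y Y]
load east Y Y Y Y Y east S ⇒ load east two Y Y Y Y east S   [Y → two]
load east two Y Y Y Y east S ⇒ load east two two Y Y Y east S   [Y → two]
load east two two Y Y Y east S ⇒ load east two two two Y Y east S   [Y → two]
load east two two two Y Y east S ⇒ load east two two two two Y east S   [Y → two]
load east two two two two Y east S ⇒ load east two two two two two east S   [Y → two]
load east two two two two two east S ⇒ load east two two two two two east load load   [S → load load]

S ⇒ Y east S ⇒ Y Y east S ⇒ load east Y Y east S ⇒ load east Y Y Y east S ⇒ load east Y Y Y Y east S ⇒ load east Y Y Y Y Y east S ⇒ load east two Y Y Y Y east S ⇒ load east two two Y Y Y east S ⇒ load east two two two Y Y east S ⇒ load east two two two two Y east S ⇒ load east two two two two two east S ⇒ load east two two two two two east load load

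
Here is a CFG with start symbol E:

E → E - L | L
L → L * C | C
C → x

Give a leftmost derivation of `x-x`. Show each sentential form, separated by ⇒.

E⇒E-L⇒L-L⇒C-L⇒x-L⇒x-C⇒x-x

E ⇒ E-L   [E → E - L]
E-L ⇒ L-L   [E → L]
L-L ⇒ C-L   [L → C]
C-L ⇒ x-L   [C → x]
x-L ⇒ x-C   [L → C]
x-C ⇒ x-x   [C → x]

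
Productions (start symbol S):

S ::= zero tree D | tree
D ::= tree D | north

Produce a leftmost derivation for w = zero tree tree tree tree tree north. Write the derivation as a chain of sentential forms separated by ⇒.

S ⇒ zero tree D ⇒ zero tree tree D ⇒ zero tree tree tree D ⇒ zero tree tree tree tree D ⇒ zero tree tree tree tree tree D ⇒ zero tree tree tree tree tree north

S ⇒ zero tree D   [S ::= zero tree D]
zero tree D ⇒ zero tree tree D   [D ::= tree D]
zero tree tree D ⇒ zero tree tree tree D   [D ::= tree D]
zero tree tree tree D ⇒ zero tree tree tree tree D   [D ::= tree D]
zero tree tree tree tree D ⇒ zero tree tree tree tree tree D   [D ::= tree D]
zero tree tree tree tree tree D ⇒ zero tree tree tree tree tree north   [D ::= north]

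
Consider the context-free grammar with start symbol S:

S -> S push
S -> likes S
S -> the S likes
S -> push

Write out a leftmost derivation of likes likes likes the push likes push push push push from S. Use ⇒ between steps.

S ⇒ likes S ⇒ likes S push ⇒ likes S push push ⇒ likes likes S push push ⇒ likes likes likes S push push ⇒ likes likes likes S push push push ⇒ likes likes likes S push push push push ⇒ likes likes likes the S likes push push push push ⇒ likes likes likes the push likes push push push push

S ⇒ likes S   [S -> likes S]
likes S ⇒ likes S push   [S -> S push]
likes S push ⇒ likes S push push   [S -> S push]
likes S push push ⇒ likes likes S push push   [S -> likes S]
likes likes S push push ⇒ likes likes likes S push push   [S -> likes S]
likes likes likes S push push ⇒ likes likes likes S push push push   [S -> S push]
likes likes likes S push push push ⇒ likes likes likes S push push push push   [S -> S push]
likes likes likes S push push push push ⇒ likes likes likes the S likes push push push push   [S -> the S likes]
likes likes likes the S likes push push push push ⇒ likes likes likes the push likes push push push push   [S -> push]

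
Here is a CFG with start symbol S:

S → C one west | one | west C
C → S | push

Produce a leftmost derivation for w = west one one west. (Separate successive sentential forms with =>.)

S => west C => west S => west C one west => west S one west => west one one west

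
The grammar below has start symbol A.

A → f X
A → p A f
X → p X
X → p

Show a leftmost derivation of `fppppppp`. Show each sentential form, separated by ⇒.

A ⇒ fX   [A → f X]
fX ⇒ fpX   [X → p X]
fpX ⇒ fppX   [X → p X]
fppX ⇒ fpppX   [X → p X]
fpppX ⇒ fppppX   [X → p X]
fppppX ⇒ fpppppX   [X → p X]
fpppppX ⇒ fppppppX   [X → p X]
fppppppX ⇒ fppppppp   [X → p]

A⇒fX⇒fpX⇒fppX⇒fpppX⇒fppppX⇒fpppppX⇒fppppppX⇒fppppppp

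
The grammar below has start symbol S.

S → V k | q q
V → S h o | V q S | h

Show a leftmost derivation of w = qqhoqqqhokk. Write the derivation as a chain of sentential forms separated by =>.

S => Vk => VqSk => ShoqSk => qqhoqSk => qqhoqVkk => qqhoqShokk => qqhoqqqhokk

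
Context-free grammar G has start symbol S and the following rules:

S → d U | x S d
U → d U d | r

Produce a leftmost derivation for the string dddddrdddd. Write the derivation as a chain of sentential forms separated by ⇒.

S ⇒ dU   [S → d U]
dU ⇒ ddUd   [U → d U d]
ddUd ⇒ dddUdd   [U → d U d]
dddUdd ⇒ ddddUddd   [U → d U d]
ddddUddd ⇒ dddddUdddd   [U → d U d]
dddddUdddd ⇒ dddddrdddd   [U → r]

S ⇒ dU ⇒ ddUd ⇒ dddUdd ⇒ ddddUddd ⇒ dddddUdddd ⇒ dddddrdddd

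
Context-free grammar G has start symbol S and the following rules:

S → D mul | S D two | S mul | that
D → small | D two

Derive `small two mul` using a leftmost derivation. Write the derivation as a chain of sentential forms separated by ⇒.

S ⇒ D mul   [S → D mul]
D mul ⇒ D two mul   [D → D two]
D two mul ⇒ small two mul   [D → small]

S ⇒ D mul ⇒ D two mul ⇒ small two mul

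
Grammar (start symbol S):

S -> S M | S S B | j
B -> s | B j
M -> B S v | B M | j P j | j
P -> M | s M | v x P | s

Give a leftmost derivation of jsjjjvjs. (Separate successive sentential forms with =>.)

S => SSB => SMSB => jMSB => jBSvSB => jsSvSB => jsSMvSB => jsSMMvSB => jsjMMvSB => jsjjMvSB => jsjjjvSB => jsjjjvjB => jsjjjvjs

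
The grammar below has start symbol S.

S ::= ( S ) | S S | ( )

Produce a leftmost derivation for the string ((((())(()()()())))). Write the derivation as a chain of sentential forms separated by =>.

S => (S)   [S ::= ( S )]
(S) => ((S))   [S ::= ( S )]
((S)) => (((S)))   [S ::= ( S )]
(((S))) => (((SS)))   [S ::= S S]
(((SS))) => ((((S)S)))   [S ::= ( S )]
((((S)S))) => ((((())S)))   [S ::= ( )]
((((())S))) => ((((())(S))))   [S ::= ( S )]
((((())(S)))) => ((((())(SS))))   [S ::= S S]
((((())(SS)))) => ((((())(SSS))))   [S ::= S S]
((((())(SSS)))) => ((((())(SSSS))))   [S ::= S S]
((((())(SSSS)))) => ((((())(()SSS))))   [S ::= ( )]
((((())(()SSS)))) => ((((())(()()SS))))   [S ::= ( )]
((((())(()()SS)))) => ((((())(()()()S))))   [S ::= ( )]
((((())(()()()S)))) => ((((())(()()()()))))   [S ::= ( )]

S => (S) => ((S)) => (((S))) => (((SS))) => ((((S)S))) => ((((())S))) => ((((())(S)))) => ((((())(SS)))) => ((((())(SSS)))) => ((((())(SSSS)))) => ((((())(()SSS)))) => ((((())(()()SS)))) => ((((())(()()()S)))) => ((((())(()()()()))))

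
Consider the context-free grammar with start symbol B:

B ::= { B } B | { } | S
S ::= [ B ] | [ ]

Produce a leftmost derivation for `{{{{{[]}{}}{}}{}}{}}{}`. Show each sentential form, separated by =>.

B => {B}B   [B ::= { B } B]
{B}B => {{B}B}B   [B ::= { B } B]
{{B}B}B => {{{B}B}B}B   [B ::= { B } B]
{{{B}B}B}B => {{{{B}B}B}B}B   [B ::= { B } B]
{{{{B}B}B}B}B => {{{{{B}B}B}B}B}B   [B ::= { B } B]
{{{{{B}B}B}B}B}B => {{{{{S}B}B}B}B}B   [B ::= S]
{{{{{S}B}B}B}B}B => {{{{{[]}B}B}B}B}B   [S ::= [ ]]
{{{{{[]}B}B}B}B}B => {{{{{[]}{}}B}B}B}B   [B ::= { }]
{{{{{[]}{}}B}B}B}B => {{{{{[]}{}}{}}B}B}B   [B ::= { }]
{{{{{[]}{}}{}}B}B}B => {{{{{[]}{}}{}}{}}B}B   [B ::= { }]
{{{{{[]}{}}{}}{}}B}B => {{{{{[]}{}}{}}{}}{}}B   [B ::= { }]
{{{{{[]}{}}{}}{}}{}}B => {{{{{[]}{}}{}}{}}{}}{}   [B ::= { }]

B=>{B}B=>{{B}B}B=>{{{B}B}B}B=>{{{{B}B}B}B}B=>{{{{{B}B}B}B}B}B=>{{{{{S}B}B}B}B}B=>{{{{{[]}B}B}B}B}B=>{{{{{[]}{}}B}B}B}B=>{{{{{[]}{}}{}}B}B}B=>{{{{{[]}{}}{}}{}}B}B=>{{{{{[]}{}}{}}{}}{}}B=>{{{{{[]}{}}{}}{}}{}}{}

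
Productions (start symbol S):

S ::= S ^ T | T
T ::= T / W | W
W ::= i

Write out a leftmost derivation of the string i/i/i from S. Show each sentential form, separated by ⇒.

S ⇒ T ⇒ T/W ⇒ T/W/W ⇒ W/W/W ⇒ i/W/W ⇒ i/i/W ⇒ i/i/i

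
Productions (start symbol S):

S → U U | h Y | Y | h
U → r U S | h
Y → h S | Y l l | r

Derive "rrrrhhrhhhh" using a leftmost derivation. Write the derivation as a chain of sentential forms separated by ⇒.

S ⇒ UU ⇒ rUSU ⇒ rrUSSU ⇒ rrrUSSSU ⇒ rrrrUSSSSU ⇒ rrrrhSSSSU ⇒ rrrrhYSSSU ⇒ rrrrhhSSSSU ⇒ rrrrhhYSSSU ⇒ rrrrhhrSSSU ⇒ rrrrhhrhSSU ⇒ rrrrhhrhhSU ⇒ rrrrhhrhhhU ⇒ rrrrhhrhhhh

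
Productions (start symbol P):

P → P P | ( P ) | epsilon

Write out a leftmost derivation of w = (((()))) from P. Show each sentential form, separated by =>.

P => PP => (P)P => (PP)P => ((P)P)P => (((P))P)P => ((((P)))P)P => (((()))P)P => (((())))P => (((())))

P => PP   [P → P P]
PP => (P)P   [P → ( P )]
(P)P => (PP)P   [P → P P]
(PP)P => ((P)P)P   [P → ( P )]
((P)P)P => (((P))P)P   [P → ( P )]
(((P))P)P => ((((P)))P)P   [P → ( P )]
((((P)))P)P => (((()))P)P   [P → epsilon]
(((()))P)P => (((())))P   [P → epsilon]
(((())))P => (((())))   [P → epsilon]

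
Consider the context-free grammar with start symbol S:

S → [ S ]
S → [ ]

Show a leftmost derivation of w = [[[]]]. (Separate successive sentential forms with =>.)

S => [S] => [[S]] => [[[]]]

S => [S]   [S → [ S ]]
[S] => [[S]]   [S → [ S ]]
[[S]] => [[[]]]   [S → [ ]]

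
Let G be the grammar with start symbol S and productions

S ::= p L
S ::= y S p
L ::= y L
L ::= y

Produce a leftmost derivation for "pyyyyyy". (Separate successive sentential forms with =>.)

S => pL => pyL => pyyL => pyyyL => pyyyyL => pyyyyyL => pyyyyyy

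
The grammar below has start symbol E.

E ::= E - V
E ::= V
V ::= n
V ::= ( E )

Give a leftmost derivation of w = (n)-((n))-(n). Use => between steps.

E => E-V   [E ::= E - V]
E-V => E-V-V   [E ::= E - V]
E-V-V => V-V-V   [E ::= V]
V-V-V => (E)-V-V   [V ::= ( E )]
(E)-V-V => (V)-V-V   [E ::= V]
(V)-V-V => (n)-V-V   [V ::= n]
(n)-V-V => (n)-(E)-V   [V ::= ( E )]
(n)-(E)-V => (n)-(V)-V   [E ::= V]
(n)-(V)-V => (n)-((E))-V   [V ::= ( E )]
(n)-((E))-V => (n)-((V))-V   [E ::= V]
(n)-((V))-V => (n)-((n))-V   [V ::= n]
(n)-((n))-V => (n)-((n))-(E)   [V ::= ( E )]
(n)-((n))-(E) => (n)-((n))-(V)   [E ::= V]
(n)-((n))-(V) => (n)-((n))-(n)   [V ::= n]

E => E-V => E-V-V => V-V-V => (E)-V-V => (V)-V-V => (n)-V-V => (n)-(E)-V => (n)-(V)-V => (n)-((E))-V => (n)-((V))-V => (n)-((n))-V => (n)-((n))-(E) => (n)-((n))-(V) => (n)-((n))-(n)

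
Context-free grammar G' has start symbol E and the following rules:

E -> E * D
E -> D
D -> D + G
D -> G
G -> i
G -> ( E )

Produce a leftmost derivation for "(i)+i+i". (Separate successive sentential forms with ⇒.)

E ⇒ D   [E -> D]
D ⇒ D+G   [D -> D + G]
D+G ⇒ D+G+G   [D -> D + G]
D+G+G ⇒ G+G+G   [D -> G]
G+G+G ⇒ (E)+G+G   [G -> ( E )]
(E)+G+G ⇒ (D)+G+G   [E -> D]
(D)+G+G ⇒ (G)+G+G   [D -> G]
(G)+G+G ⇒ (i)+G+G   [G -> i]
(i)+G+G ⇒ (i)+i+G   [G -> i]
(i)+i+G ⇒ (i)+i+i   [G -> i]

E ⇒ D ⇒ D+G ⇒ D+G+G ⇒ G+G+G ⇒ (E)+G+G ⇒ (D)+G+G ⇒ (G)+G+G ⇒ (i)+G+G ⇒ (i)+i+G ⇒ (i)+i+i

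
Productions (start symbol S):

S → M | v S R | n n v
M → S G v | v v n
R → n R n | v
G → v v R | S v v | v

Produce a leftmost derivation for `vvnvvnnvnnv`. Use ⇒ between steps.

S ⇒ M ⇒ SGv ⇒ MGv ⇒ vvnGv ⇒ vvnvvRv ⇒ vvnvvnRnv ⇒ vvnvvnnRnnv ⇒ vvnvvnnvnnv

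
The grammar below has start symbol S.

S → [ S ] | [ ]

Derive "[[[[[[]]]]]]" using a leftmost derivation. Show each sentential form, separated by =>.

S=>[S]=>[[S]]=>[[[S]]]=>[[[[S]]]]=>[[[[[S]]]]]=>[[[[[[]]]]]]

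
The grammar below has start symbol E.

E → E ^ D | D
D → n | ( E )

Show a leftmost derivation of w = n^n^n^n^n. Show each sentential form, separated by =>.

E => E^D => E^D^D => E^D^D^D => E^D^D^D^D => D^D^D^D^D => n^D^D^D^D => n^n^D^D^D => n^n^n^D^D => n^n^n^n^D => n^n^n^n^n

E => E^D   [E → E ^ D]
E^D => E^D^D   [E → E ^ D]
E^D^D => E^D^D^D   [E → E ^ D]
E^D^D^D => E^D^D^D^D   [E → E ^ D]
E^D^D^D^D => D^D^D^D^D   [E → D]
D^D^D^D^D => n^D^D^D^D   [D → n]
n^D^D^D^D => n^n^D^D^D   [D → n]
n^n^D^D^D => n^n^n^D^D   [D → n]
n^n^n^D^D => n^n^n^n^D   [D → n]
n^n^n^n^D => n^n^n^n^n   [D → n]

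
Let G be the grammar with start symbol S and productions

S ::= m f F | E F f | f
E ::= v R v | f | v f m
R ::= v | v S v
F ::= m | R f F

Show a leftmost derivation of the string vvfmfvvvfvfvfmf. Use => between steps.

S=>EFf=>vRvFf=>vvSvvFf=>vvEFfvvFf=>vvfFfvvFf=>vvfmfvvFf=>vvfmfvvRfFf=>vvfmfvvvSvfFf=>vvfmfvvvfvfFf=>vvfmfvvvfvfRfFf=>vvfmfvvvfvfvfFf=>vvfmfvvvfvfvfmf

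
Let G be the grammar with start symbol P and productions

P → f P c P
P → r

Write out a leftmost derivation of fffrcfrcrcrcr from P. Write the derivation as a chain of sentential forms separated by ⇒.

P⇒fPcP⇒ffPcPcP⇒fffPcPcPcP⇒fffrcPcPcP⇒fffrcfPcPcPcP⇒fffrcfrcPcPcP⇒fffrcfrcrcPcP⇒fffrcfrcrcrcP⇒fffrcfrcrcrcr

P ⇒ fPcP   [P → f P c P]
fPcP ⇒ ffPcPcP   [P → f P c P]
ffPcPcP ⇒ fffPcPcPcP   [P → f P c P]
fffPcPcPcP ⇒ fffrcPcPcP   [P → r]
fffrcPcPcP ⇒ fffrcfPcPcPcP   [P → f P c P]
fffrcfPcPcPcP ⇒ fffrcfrcPcPcP   [P → r]
fffrcfrcPcPcP ⇒ fffrcfrcrcPcP   [P → r]
fffrcfrcrcPcP ⇒ fffrcfrcrcrcP   [P → r]
fffrcfrcrcrcP ⇒ fffrcfrcrcrcr   [P → r]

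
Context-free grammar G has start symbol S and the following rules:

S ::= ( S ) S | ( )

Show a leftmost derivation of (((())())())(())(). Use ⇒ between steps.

S ⇒ (S)S ⇒ ((S)S)S ⇒ (((S)S)S)S ⇒ (((())S)S)S ⇒ (((())())S)S ⇒ (((())())())S ⇒ (((())())())(S)S ⇒ (((())())())(())S ⇒ (((())())())(())()

S ⇒ (S)S   [S ::= ( S ) S]
(S)S ⇒ ((S)S)S   [S ::= ( S ) S]
((S)S)S ⇒ (((S)S)S)S   [S ::= ( S ) S]
(((S)S)S)S ⇒ (((())S)S)S   [S ::= ( )]
(((())S)S)S ⇒ (((())())S)S   [S ::= ( )]
(((())())S)S ⇒ (((())())())S   [S ::= ( )]
(((())())())S ⇒ (((())())())(S)S   [S ::= ( S ) S]
(((())())())(S)S ⇒ (((())())())(())S   [S ::= ( )]
(((())())())(())S ⇒ (((())())())(())()   [S ::= ( )]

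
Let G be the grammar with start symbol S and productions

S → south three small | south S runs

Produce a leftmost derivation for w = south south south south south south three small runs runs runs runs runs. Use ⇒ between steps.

S ⇒ south S runs ⇒ south south S runs runs ⇒ south south south S runs runs runs ⇒ south south south south S runs runs runs runs ⇒ south south south south south S runs runs runs runs runs ⇒ south south south south south south three small runs runs runs runs runs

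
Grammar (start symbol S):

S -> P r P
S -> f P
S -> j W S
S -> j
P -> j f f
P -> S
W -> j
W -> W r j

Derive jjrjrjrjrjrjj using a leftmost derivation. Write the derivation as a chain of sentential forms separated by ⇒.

S⇒jWS⇒jWrjS⇒jWrjrjS⇒jWrjrjrjS⇒jWrjrjrjrjS⇒jWrjrjrjrjrjS⇒jjrjrjrjrjrjS⇒jjrjrjrjrjrjj

S ⇒ jWS   [S -> j W S]
jWS ⇒ jWrjS   [W -> W r j]
jWrjS ⇒ jWrjrjS   [W -> W r j]
jWrjrjS ⇒ jWrjrjrjS   [W -> W r j]
jWrjrjrjS ⇒ jWrjrjrjrjS   [W -> W r j]
jWrjrjrjrjS ⇒ jWrjrjrjrjrjS   [W -> W r j]
jWrjrjrjrjrjS ⇒ jjrjrjrjrjrjS   [W -> j]
jjrjrjrjrjrjS ⇒ jjrjrjrjrjrjj   [S -> j]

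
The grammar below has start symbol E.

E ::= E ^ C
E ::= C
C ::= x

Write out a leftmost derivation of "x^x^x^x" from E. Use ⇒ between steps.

E ⇒ E^C   [E ::= E ^ C]
E^C ⇒ E^C^C   [E ::= E ^ C]
E^C^C ⇒ E^C^C^C   [E ::= E ^ C]
E^C^C^C ⇒ C^C^C^C   [E ::= C]
C^C^C^C ⇒ x^C^C^C   [C ::= x]
x^C^C^C ⇒ x^x^C^C   [C ::= x]
x^x^C^C ⇒ x^x^x^C   [C ::= x]
x^x^x^C ⇒ x^x^x^x   [C ::= x]

E ⇒ E^C ⇒ E^C^C ⇒ E^C^C^C ⇒ C^C^C^C ⇒ x^C^C^C ⇒ x^x^C^C ⇒ x^x^x^C ⇒ x^x^x^x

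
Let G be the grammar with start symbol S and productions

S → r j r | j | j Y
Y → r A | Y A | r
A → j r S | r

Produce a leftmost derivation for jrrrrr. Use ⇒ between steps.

S⇒jY⇒jYA⇒jYAA⇒jYAAA⇒jYAAAA⇒jrAAAA⇒jrrAAA⇒jrrrAA⇒jrrrrA⇒jrrrrr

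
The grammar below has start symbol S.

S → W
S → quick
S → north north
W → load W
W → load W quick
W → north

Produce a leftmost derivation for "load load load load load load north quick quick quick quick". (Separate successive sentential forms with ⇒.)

S ⇒ W   [S → W]
W ⇒ load W quick   [W → load W quick]
load W quick ⇒ load load W quick quick   [W → load W quick]
load load W quick quick ⇒ load load load W quick quick   [W → load W]
load load load W quick quick ⇒ load load load load W quick quick   [W → load W]
load load load load W quick quick ⇒ load load load load load W quick quick quick   [W → load W quick]
load load load load load W quick quick quick ⇒ load load load load load load W quick quick quick quick   [W → load W quick]
load load load load load load W quick quick quick quick ⇒ load load load load load load north quick quick quick quick   [W → north]

S ⇒ W ⇒ load W quick ⇒ load load W quick quick ⇒ load load load W quick quick ⇒ load load load load W quick quick ⇒ load load load load load W quick quick quick ⇒ load load load load load load W quick quick quick quick ⇒ load load load load load load north quick quick quick quick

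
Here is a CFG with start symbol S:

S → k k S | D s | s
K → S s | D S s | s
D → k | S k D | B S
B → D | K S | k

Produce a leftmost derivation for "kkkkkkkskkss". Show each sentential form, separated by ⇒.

S ⇒ kkS   [S → k k S]
kkS ⇒ kkDs   [S → D s]
kkDs ⇒ kkSkDs   [D → S k D]
kkSkDs ⇒ kkkkSkDs   [S → k k S]
kkkkSkDs ⇒ kkkkkkSkDs   [S → k k S]
kkkkkkSkDs ⇒ kkkkkkDskDs   [S → D s]
kkkkkkDskDs ⇒ kkkkkkkskDs   [D → k]
kkkkkkkskDs ⇒ kkkkkkkskBSs   [D → B S]
kkkkkkkskBSs ⇒ kkkkkkkskkSs   [B → k]
kkkkkkkskkSs ⇒ kkkkkkkskkss   [S → s]

S ⇒ kkS ⇒ kkDs ⇒ kkSkDs ⇒ kkkkSkDs ⇒ kkkkkkSkDs ⇒ kkkkkkDskDs ⇒ kkkkkkkskDs ⇒ kkkkkkkskBSs ⇒ kkkkkkkskkSs ⇒ kkkkkkkskkss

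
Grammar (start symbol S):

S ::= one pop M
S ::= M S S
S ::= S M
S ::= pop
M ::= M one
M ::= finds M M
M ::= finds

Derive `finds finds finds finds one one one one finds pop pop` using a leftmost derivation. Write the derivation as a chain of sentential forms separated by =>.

S => M S S => finds M M S S => finds M one M S S => finds finds M M one M S S => finds finds finds M one M S S => finds finds finds M one one M S S => finds finds finds M one one one M S S => finds finds finds M one one one one M S S => finds finds finds finds one one one one M S S => finds finds finds finds one one one one finds S S => finds finds finds finds one one one one finds pop S => finds finds finds finds one one one one finds pop pop

S => M S S   [S ::= M S S]
M S S => finds M M S S   [M ::= finds M M]
finds M M S S => finds M one M S S   [M ::= M one]
finds M one M S S => finds finds M M one M S S   [M ::= finds M M]
finds finds M M one M S S => finds finds finds M one M S S   [M ::= finds]
finds finds finds M one M S S => finds finds finds M one one M S S   [M ::= M one]
finds finds finds M one one M S S => finds finds finds M one one one M S S   [M ::= M one]
finds finds finds M one one one M S S => finds finds finds M one one one one M S S   [M ::= M one]
finds finds finds M one one one one M S S => finds finds finds finds one one one one M S S   [M ::= finds]
finds finds finds finds one one one one M S S => finds finds finds finds one one one one finds S S   [M ::= finds]
finds finds finds finds one one one one finds S S => finds finds finds finds one one one one finds pop S   [S ::= pop]
finds finds finds finds one one one one finds pop S => finds finds finds finds one one one one finds pop pop   [S ::= pop]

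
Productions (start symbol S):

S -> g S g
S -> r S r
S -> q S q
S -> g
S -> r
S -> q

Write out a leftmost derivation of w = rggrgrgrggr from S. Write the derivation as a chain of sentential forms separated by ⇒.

S ⇒ rSr ⇒ rgSgr ⇒ rggSggr ⇒ rggrSrggr ⇒ rggrgSgrggr ⇒ rggrgrgrggr

S ⇒ rSr   [S -> r S r]
rSr ⇒ rgSgr   [S -> g S g]
rgSgr ⇒ rggSggr   [S -> g S g]
rggSggr ⇒ rggrSrggr   [S -> r S r]
rggrSrggr ⇒ rggrgSgrggr   [S -> g S g]
rggrgSgrggr ⇒ rggrgrgrggr   [S -> r]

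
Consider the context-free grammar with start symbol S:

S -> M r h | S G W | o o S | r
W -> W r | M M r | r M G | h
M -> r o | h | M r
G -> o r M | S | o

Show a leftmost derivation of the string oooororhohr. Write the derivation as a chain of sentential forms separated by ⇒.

S ⇒ ooS   [S -> o o S]
ooS ⇒ ooooS   [S -> o o S]
ooooS ⇒ ooooSGW   [S -> S G W]
ooooSGW ⇒ ooooMrhGW   [S -> M r h]
ooooMrhGW ⇒ oooororhGW   [M -> r o]
oooororhGW ⇒ oooororhoW   [G -> o]
oooororhoW ⇒ oooororhoWr   [W -> W r]
oooororhoWr ⇒ oooororhohr   [W -> h]

S ⇒ ooS ⇒ ooooS ⇒ ooooSGW ⇒ ooooMrhGW ⇒ oooororhGW ⇒ oooororhoW ⇒ oooororhoWr ⇒ oooororhohr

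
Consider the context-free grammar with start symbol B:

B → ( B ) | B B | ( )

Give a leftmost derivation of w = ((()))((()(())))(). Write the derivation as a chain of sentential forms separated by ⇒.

B ⇒ BB   [B → B B]
BB ⇒ BBB   [B → B B]
BBB ⇒ (B)BB   [B → ( B )]
(B)BB ⇒ ((B))BB   [B → ( B )]
((B))BB ⇒ ((()))BB   [B → ( )]
((()))BB ⇒ ((()))(B)B   [B → ( B )]
((()))(B)B ⇒ ((()))((B))B   [B → ( B )]
((()))((B))B ⇒ ((()))((BB))B   [B → B B]
((()))((BB))B ⇒ ((()))((()B))B   [B → ( )]
((()))((()B))B ⇒ ((()))((()(B)))B   [B → ( B )]
((()))((()(B)))B ⇒ ((()))((()(())))B   [B → ( )]
((()))((()(())))B ⇒ ((()))((()(())))()   [B → ( )]

B⇒BB⇒BBB⇒(B)BB⇒((B))BB⇒((()))BB⇒((()))(B)B⇒((()))((B))B⇒((()))((BB))B⇒((()))((()B))B⇒((()))((()(B)))B⇒((()))((()(())))B⇒((()))((()(())))()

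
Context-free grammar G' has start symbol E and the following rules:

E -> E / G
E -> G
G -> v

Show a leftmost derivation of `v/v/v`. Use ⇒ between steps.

E ⇒ E/G ⇒ E/G/G ⇒ G/G/G ⇒ v/G/G ⇒ v/v/G ⇒ v/v/v

E ⇒ E/G   [E -> E / G]
E/G ⇒ E/G/G   [E -> E / G]
E/G/G ⇒ G/G/G   [E -> G]
G/G/G ⇒ v/G/G   [G -> v]
v/G/G ⇒ v/v/G   [G -> v]
v/v/G ⇒ v/v/v   [G -> v]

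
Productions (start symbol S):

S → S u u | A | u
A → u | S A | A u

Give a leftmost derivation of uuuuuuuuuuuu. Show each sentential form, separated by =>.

S => Suu => Auu => Auuu => Auuuu => Auuuuu => Auuuuuu => SAuuuuuu => uAuuuuuu => uSAuuuuuu => uSuuAuuuuuu => uuuuAuuuuuu => uuuuSAuuuuuu => uuuuuAuuuuuu => uuuuuuuuuuuu

S => Suu   [S → S u u]
Suu => Auu   [S → A]
Auu => Auuu   [A → A u]
Auuu => Auuuu   [A → A u]
Auuuu => Auuuuu   [A → A u]
Auuuuu => Auuuuuu   [A → A u]
Auuuuuu => SAuuuuuu   [A → S A]
SAuuuuuu => uAuuuuuu   [S → u]
uAuuuuuu => uSAuuuuuu   [A → S A]
uSAuuuuuu => uSuuAuuuuuu   [S → S u u]
uSuuAuuuuuu => uuuuAuuuuuu   [S → u]
uuuuAuuuuuu => uuuuSAuuuuuu   [A → S A]
uuuuSAuuuuuu => uuuuuAuuuuuu   [S → u]
uuuuuAuuuuuu => uuuuuuuuuuuu   [A → u]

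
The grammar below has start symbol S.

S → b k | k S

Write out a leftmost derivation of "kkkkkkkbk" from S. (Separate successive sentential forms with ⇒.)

S ⇒ kS   [S → k S]
kS ⇒ kkS   [S → k S]
kkS ⇒ kkkS   [S → k S]
kkkS ⇒ kkkkS   [S → k S]
kkkkS ⇒ kkkkkS   [S → k S]
kkkkkS ⇒ kkkkkkS   [S → k S]
kkkkkkS ⇒ kkkkkkkS   [S → k S]
kkkkkkkS ⇒ kkkkkkkbk   [S → b k]

S ⇒ kS ⇒ kkS ⇒ kkkS ⇒ kkkkS ⇒ kkkkkS ⇒ kkkkkkS ⇒ kkkkkkkS ⇒ kkkkkkkbk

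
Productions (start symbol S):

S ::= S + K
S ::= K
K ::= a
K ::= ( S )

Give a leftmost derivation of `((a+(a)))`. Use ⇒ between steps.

S⇒K⇒(S)⇒(K)⇒((S))⇒((S+K))⇒((K+K))⇒((a+K))⇒((a+(S)))⇒((a+(K)))⇒((a+(a)))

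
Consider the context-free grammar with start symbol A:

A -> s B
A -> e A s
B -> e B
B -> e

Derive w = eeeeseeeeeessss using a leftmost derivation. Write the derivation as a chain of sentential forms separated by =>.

A => eAs => eeAss => eeeAsss => eeeeAssss => eeeesBssss => eeeeseBssss => eeeeseeBssss => eeeeseeeBssss => eeeeseeeeBssss => eeeeseeeeeBssss => eeeeseeeeeessss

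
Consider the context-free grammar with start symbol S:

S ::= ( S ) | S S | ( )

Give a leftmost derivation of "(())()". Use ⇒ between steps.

S ⇒ SS   [S ::= S S]
SS ⇒ (S)S   [S ::= ( S )]
(S)S ⇒ (())S   [S ::= ( )]
(())S ⇒ (())()   [S ::= ( )]

S⇒SS⇒(S)S⇒(())S⇒(())()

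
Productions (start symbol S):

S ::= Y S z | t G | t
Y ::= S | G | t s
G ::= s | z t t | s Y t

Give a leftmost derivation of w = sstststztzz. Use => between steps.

S=>YSz=>GSz=>sSz=>sYSzz=>sGSzz=>ssSzz=>sstGzz=>sstsYtzz=>sstsStzz=>sstsYSztzz=>sststsSztzz=>sstststztzz

S => YSz   [S ::= Y S z]
YSz => GSz   [Y ::= G]
GSz => sSz   [G ::= s]
sSz => sYSzz   [S ::= Y S z]
sYSzz => sGSzz   [Y ::= G]
sGSzz => ssSzz   [G ::= s]
ssSzz => sstGzz   [S ::= t G]
sstGzz => sstsYtzz   [G ::= s Y t]
sstsYtzz => sstsStzz   [Y ::= S]
sstsStzz => sstsYSztzz   [S ::= Y S z]
sstsYSztzz => sststsSztzz   [Y ::= t s]
sststsSztzz => sstststztzz   [S ::= t]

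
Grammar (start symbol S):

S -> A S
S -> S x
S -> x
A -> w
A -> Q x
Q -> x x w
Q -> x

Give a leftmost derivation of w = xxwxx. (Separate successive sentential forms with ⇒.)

S ⇒ AS   [S -> A S]
AS ⇒ QxS   [A -> Q x]
QxS ⇒ xxwxS   [Q -> x x w]
xxwxS ⇒ xxwxx   [S -> x]

S⇒AS⇒QxS⇒xxwxS⇒xxwxx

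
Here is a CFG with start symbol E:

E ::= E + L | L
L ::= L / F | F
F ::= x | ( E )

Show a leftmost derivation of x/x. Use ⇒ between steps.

E ⇒ L   [E ::= L]
L ⇒ L/F   [L ::= L / F]
L/F ⇒ F/F   [L ::= F]
F/F ⇒ x/F   [F ::= x]
x/F ⇒ x/x   [F ::= x]

E ⇒ L ⇒ L/F ⇒ F/F ⇒ x/F ⇒ x/x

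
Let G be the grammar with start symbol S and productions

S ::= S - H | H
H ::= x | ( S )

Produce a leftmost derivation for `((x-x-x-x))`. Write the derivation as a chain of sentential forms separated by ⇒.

S ⇒ H   [S ::= H]
H ⇒ (S)   [H ::= ( S )]
(S) ⇒ (H)   [S ::= H]
(H) ⇒ ((S))   [H ::= ( S )]
((S)) ⇒ ((S-H))   [S ::= S - H]
((S-H)) ⇒ ((S-H-H))   [S ::= S - H]
((S-H-H)) ⇒ ((S-H-H-H))   [S ::= S - H]
((S-H-H-H)) ⇒ ((H-H-H-H))   [S ::= H]
((H-H-H-H)) ⇒ ((x-H-H-H))   [H ::= x]
((x-H-H-H)) ⇒ ((x-x-H-H))   [H ::= x]
((x-x-H-H)) ⇒ ((x-x-x-H))   [H ::= x]
((x-x-x-H)) ⇒ ((x-x-x-x))   [H ::= x]

S⇒H⇒(S)⇒(H)⇒((S))⇒((S-H))⇒((S-H-H))⇒((S-H-H-H))⇒((H-H-H-H))⇒((x-H-H-H))⇒((x-x-H-H))⇒((x-x-x-H))⇒((x-x-x-x))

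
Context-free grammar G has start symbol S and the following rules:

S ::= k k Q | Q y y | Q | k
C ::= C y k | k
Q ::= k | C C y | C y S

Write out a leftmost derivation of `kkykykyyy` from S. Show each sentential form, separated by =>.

S=>Qyy=>CCyyy=>kCyyy=>kCykyyy=>kCykykyyy=>kkykykyyy

S => Qyy   [S ::= Q y y]
Qyy => CCyyy   [Q ::= C C y]
CCyyy => kCyyy   [C ::= k]
kCyyy => kCykyyy   [C ::= C y k]
kCykyyy => kCykykyyy   [C ::= C y k]
kCykykyyy => kkykykyyy   [C ::= k]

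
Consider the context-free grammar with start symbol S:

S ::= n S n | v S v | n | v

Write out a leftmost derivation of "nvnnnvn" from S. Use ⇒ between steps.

S ⇒ nSn   [S ::= n S n]
nSn ⇒ nvSvn   [S ::= v S v]
nvSvn ⇒ nvnSnvn   [S ::= n S n]
nvnSnvn ⇒ nvnnnvn   [S ::= n]

S⇒nSn⇒nvSvn⇒nvnSnvn⇒nvnnnvn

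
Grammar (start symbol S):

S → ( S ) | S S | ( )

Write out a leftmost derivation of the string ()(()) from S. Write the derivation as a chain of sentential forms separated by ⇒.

S ⇒ SS ⇒ ()S ⇒ ()(S) ⇒ ()(())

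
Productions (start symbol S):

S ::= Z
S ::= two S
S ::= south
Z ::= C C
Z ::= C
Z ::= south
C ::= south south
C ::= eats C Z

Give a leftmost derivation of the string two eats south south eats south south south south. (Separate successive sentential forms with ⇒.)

S ⇒ two S   [S ::= two S]
two S ⇒ two Z   [S ::= Z]
two Z ⇒ two C   [Z ::= C]
two C ⇒ two eats C Z   [C ::= eats C Z]
two eats C Z ⇒ two eats south south Z   [C ::= south south]
two eats south south Z ⇒ two eats south south C   [Z ::= C]
two eats south south C ⇒ two eats south south eats C Z   [C ::= eats C Z]
two eats south south eats C Z ⇒ two eats south south eats south south Z   [C ::= south south]
two eats south south eats south south Z ⇒ two eats south south eats south south C   [Z ::= C]
two eats south south eats south south C ⇒ two eats south south eats south south south south   [C ::= south south]

S ⇒ two S ⇒ two Z ⇒ two C ⇒ two eats C Z ⇒ two eats south south Z ⇒ two eats south south C ⇒ two eats south south eats C Z ⇒ two eats south south eats south south Z ⇒ two eats south south eats south south C ⇒ two eats south south eats south south south south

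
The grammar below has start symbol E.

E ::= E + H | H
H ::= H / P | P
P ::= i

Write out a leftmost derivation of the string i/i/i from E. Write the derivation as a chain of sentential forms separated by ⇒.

E ⇒ H   [E ::= H]
H ⇒ H/P   [H ::= H / P]
H/P ⇒ H/P/P   [H ::= H / P]
H/P/P ⇒ P/P/P   [H ::= P]
P/P/P ⇒ i/P/P   [P ::= i]
i/P/P ⇒ i/i/P   [P ::= i]
i/i/P ⇒ i/i/i   [P ::= i]

E ⇒ H ⇒ H/P ⇒ H/P/P ⇒ P/P/P ⇒ i/P/P ⇒ i/i/P ⇒ i/i/i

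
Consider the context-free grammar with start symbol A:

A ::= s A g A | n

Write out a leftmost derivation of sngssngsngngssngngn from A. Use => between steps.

A=>sAgA=>sngA=>sngsAgA=>sngssAgAgA=>sngssngAgA=>sngssngsAgAgA=>sngssngsngAgA=>sngssngsngngA=>sngssngsngngsAgA=>sngssngsngngssAgAgA=>sngssngsngngssngAgA=>sngssngsngngssngngA=>sngssngsngngssngngn

A => sAgA   [A ::= s A g A]
sAgA => sngA   [A ::= n]
sngA => sngsAgA   [A ::= s A g A]
sngsAgA => sngssAgAgA   [A ::= s A g A]
sngssAgAgA => sngssngAgA   [A ::= n]
sngssngAgA => sngssngsAgAgA   [A ::= s A g A]
sngssngsAgAgA => sngssngsngAgA   [A ::= n]
sngssngsngAgA => sngssngsngngA   [A ::= n]
sngssngsngngA => sngssngsngngsAgA   [A ::= s A g A]
sngssngsngngsAgA => sngssngsngngssAgAgA   [A ::= s A g A]
sngssngsngngssAgAgA => sngssngsngngssngAgA   [A ::= n]
sngssngsngngssngAgA => sngssngsngngssngngA   [A ::= n]
sngssngsngngssngngA => sngssngsngngssngngn   [A ::= n]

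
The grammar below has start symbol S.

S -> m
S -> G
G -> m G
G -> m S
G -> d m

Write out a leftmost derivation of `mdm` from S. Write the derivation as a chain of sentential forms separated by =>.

S=>G=>mS=>mG=>mdm

S => G   [S -> G]
G => mS   [G -> m S]
mS => mG   [S -> G]
mG => mdm   [G -> d m]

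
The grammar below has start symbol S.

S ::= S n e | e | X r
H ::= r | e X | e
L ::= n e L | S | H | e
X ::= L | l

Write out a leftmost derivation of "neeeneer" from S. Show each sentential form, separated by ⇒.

S ⇒ Xr ⇒ Lr ⇒ neLr ⇒ neHr ⇒ neeXr ⇒ neeLr ⇒ neeHr ⇒ neeeXr ⇒ neeeLr ⇒ neeeneLr ⇒ neeeneSr ⇒ neeeneer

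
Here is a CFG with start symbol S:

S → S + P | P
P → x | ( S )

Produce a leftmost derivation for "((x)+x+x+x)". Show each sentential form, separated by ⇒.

S ⇒ P   [S → P]
P ⇒ (S)   [P → ( S )]
(S) ⇒ (S+P)   [S → S + P]
(S+P) ⇒ (S+P+P)   [S → S + P]
(S+P+P) ⇒ (S+P+P+P)   [S → S + P]
(S+P+P+P) ⇒ (P+P+P+P)   [S → P]
(P+P+P+P) ⇒ ((S)+P+P+P)   [P → ( S )]
((S)+P+P+P) ⇒ ((P)+P+P+P)   [S → P]
((P)+P+P+P) ⇒ ((x)+P+P+P)   [P → x]
((x)+P+P+P) ⇒ ((x)+x+P+P)   [P → x]
((x)+x+P+P) ⇒ ((x)+x+x+P)   [P → x]
((x)+x+x+P) ⇒ ((x)+x+x+x)   [P → x]

S ⇒ P ⇒ (S) ⇒ (S+P) ⇒ (S+P+P) ⇒ (S+P+P+P) ⇒ (P+P+P+P) ⇒ ((S)+P+P+P) ⇒ ((P)+P+P+P) ⇒ ((x)+P+P+P) ⇒ ((x)+x+P+P) ⇒ ((x)+x+x+P) ⇒ ((x)+x+x+x)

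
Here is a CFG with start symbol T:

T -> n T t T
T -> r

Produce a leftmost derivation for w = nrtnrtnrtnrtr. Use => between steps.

T => nTtT => nrtT => nrtnTtT => nrtnrtT => nrtnrtnTtT => nrtnrtnrtT => nrtnrtnrtnTtT => nrtnrtnrtnrtT => nrtnrtnrtnrtr

T => nTtT   [T -> n T t T]
nTtT => nrtT   [T -> r]
nrtT => nrtnTtT   [T -> n T t T]
nrtnTtT => nrtnrtT   [T -> r]
nrtnrtT => nrtnrtnTtT   [T -> n T t T]
nrtnrtnTtT => nrtnrtnrtT   [T -> r]
nrtnrtnrtT => nrtnrtnrtnTtT   [T -> n T t T]
nrtnrtnrtnTtT => nrtnrtnrtnrtT   [T -> r]
nrtnrtnrtnrtT => nrtnrtnrtnrtr   [T -> r]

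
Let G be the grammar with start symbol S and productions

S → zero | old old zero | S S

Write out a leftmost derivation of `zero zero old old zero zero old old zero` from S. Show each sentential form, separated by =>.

S => S S => S S S => S S S S => S S S S S => zero S S S S => zero zero S S S => zero zero old old zero S S => zero zero old old zero zero S => zero zero old old zero zero old old zero

S => S S   [S → S S]
S S => S S S   [S → S S]
S S S => S S S S   [S → S S]
S S S S => S S S S S   [S → S S]
S S S S S => zero S S S S   [S → zero]
zero S S S S => zero zero S S S   [S → zero]
zero zero S S S => zero zero old old zero S S   [S → old old zero]
zero zero old old zero S S => zero zero old old zero zero S   [S → zero]
zero zero old old zero zero S => zero zero old old zero zero old old zero   [S → old old zero]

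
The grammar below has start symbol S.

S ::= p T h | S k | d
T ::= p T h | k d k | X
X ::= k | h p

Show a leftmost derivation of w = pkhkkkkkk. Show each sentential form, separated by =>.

S => Sk   [S ::= S k]
Sk => Skk   [S ::= S k]
Skk => Skkk   [S ::= S k]
Skkk => Skkkk   [S ::= S k]
Skkkk => Skkkkk   [S ::= S k]
Skkkkk => Skkkkkk   [S ::= S k]
Skkkkkk => pThkkkkkk   [S ::= p T h]
pThkkkkkk => pXhkkkkkk   [T ::= X]
pXhkkkkkk => pkhkkkkkk   [X ::= k]

S=>Sk=>Skk=>Skkk=>Skkkk=>Skkkkk=>Skkkkkk=>pThkkkkkk=>pXhkkkkkk=>pkhkkkkkk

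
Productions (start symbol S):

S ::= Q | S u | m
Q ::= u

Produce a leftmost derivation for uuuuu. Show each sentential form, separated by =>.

S => Su => Suu => Suuu => Suuuu => Quuuu => uuuuu

S => Su   [S ::= S u]
Su => Suu   [S ::= S u]
Suu => Suuu   [S ::= S u]
Suuu => Suuuu   [S ::= S u]
Suuuu => Quuuu   [S ::= Q]
Quuuu => uuuuu   [Q ::= u]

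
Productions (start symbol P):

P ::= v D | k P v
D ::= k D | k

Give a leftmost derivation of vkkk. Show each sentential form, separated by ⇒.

P ⇒ vD ⇒ vkD ⇒ vkkD ⇒ vkkk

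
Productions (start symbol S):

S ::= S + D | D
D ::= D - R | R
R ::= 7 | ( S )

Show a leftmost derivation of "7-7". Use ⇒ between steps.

S ⇒ D   [S ::= D]
D ⇒ D-R   [D ::= D - R]
D-R ⇒ R-R   [D ::= R]
R-R ⇒ 7-R   [R ::= 7]
7-R ⇒ 7-7   [R ::= 7]

S⇒D⇒D-R⇒R-R⇒7-R⇒7-7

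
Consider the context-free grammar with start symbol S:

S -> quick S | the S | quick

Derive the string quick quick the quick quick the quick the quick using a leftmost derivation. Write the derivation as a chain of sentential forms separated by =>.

S => quick S   [S -> quick S]
quick S => quick quick S   [S -> quick S]
quick quick S => quick quick the S   [S -> the S]
quick quick the S => quick quick the quick S   [S -> quick S]
quick quick the quick S => quick quick the quick quick S   [S -> quick S]
quick quick the quick quick S => quick quick the quick quick the S   [S -> the S]
quick quick the quick quick the S => quick quick the quick quick the quick S   [S -> quick S]
quick quick the quick quick the quick S => quick quick the quick quick the quick the S   [S -> the S]
quick quick the quick quick the quick the S => quick quick the quick quick the quick the quick   [S -> quick]

S => quick S => quick quick S => quick quick the S => quick quick the quick S => quick quick the quick quick S => quick quick the quick quick the S => quick quick the quick quick the quick S => quick quick the quick quick the quick the S => quick quick the quick quick the quick the quick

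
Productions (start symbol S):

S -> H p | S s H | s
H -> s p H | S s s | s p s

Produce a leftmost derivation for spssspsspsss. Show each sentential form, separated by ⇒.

S⇒SsH⇒HpsH⇒spHpsH⇒spSsspsH⇒spssspsH⇒spssspsspH⇒spssspsspSss⇒spssspsspsss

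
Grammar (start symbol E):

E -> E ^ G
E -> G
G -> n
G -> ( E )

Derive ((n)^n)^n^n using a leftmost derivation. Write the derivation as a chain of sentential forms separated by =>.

E=>E^G=>E^G^G=>G^G^G=>(E)^G^G=>(E^G)^G^G=>(G^G)^G^G=>((E)^G)^G^G=>((G)^G)^G^G=>((n)^G)^G^G=>((n)^n)^G^G=>((n)^n)^n^G=>((n)^n)^n^n

E => E^G   [E -> E ^ G]
E^G => E^G^G   [E -> E ^ G]
E^G^G => G^G^G   [E -> G]
G^G^G => (E)^G^G   [G -> ( E )]
(E)^G^G => (E^G)^G^G   [E -> E ^ G]
(E^G)^G^G => (G^G)^G^G   [E -> G]
(G^G)^G^G => ((E)^G)^G^G   [G -> ( E )]
((E)^G)^G^G => ((G)^G)^G^G   [E -> G]
((G)^G)^G^G => ((n)^G)^G^G   [G -> n]
((n)^G)^G^G => ((n)^n)^G^G   [G -> n]
((n)^n)^G^G => ((n)^n)^n^G   [G -> n]
((n)^n)^n^G => ((n)^n)^n^n   [G -> n]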